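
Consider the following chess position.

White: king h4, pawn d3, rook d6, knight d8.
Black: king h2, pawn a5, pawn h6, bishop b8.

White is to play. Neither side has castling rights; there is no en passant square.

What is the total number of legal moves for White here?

White to move; king on h4.
In check: no.
Legal moves: Nf7, Nb7, Ne6, Nc6, Rd7, Rxh6, Rg6, Rf6, Re6, Rc6, Rb6, Ra6, Rd5, Rd4, Kh5, Kg4, d4.
Count: 17.

17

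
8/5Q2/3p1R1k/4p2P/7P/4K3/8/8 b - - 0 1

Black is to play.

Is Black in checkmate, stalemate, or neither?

Black to move; black king on h6.
In check: yes, from the white rook on f6.
King squares — g5: attacked by Ph4; h5: attacked by Qf7; g6: attacked by Ph5; g7: attacked by Qf7; h7: attacked by Qf7.
Legal moves for Black: none.
In check with no legal moves → checkmate.

checkmate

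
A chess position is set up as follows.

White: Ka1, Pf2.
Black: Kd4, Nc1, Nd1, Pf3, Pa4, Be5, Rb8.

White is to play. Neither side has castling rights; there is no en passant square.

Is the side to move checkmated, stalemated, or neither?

stalemate

White to move; white king on a1.
In check: no.
King squares — b1: attacked by Rb8; a2: attacked by Nc1; b2: attacked by Nd1.
Legal moves for White: none.
Not in check and no legal moves → stalemate.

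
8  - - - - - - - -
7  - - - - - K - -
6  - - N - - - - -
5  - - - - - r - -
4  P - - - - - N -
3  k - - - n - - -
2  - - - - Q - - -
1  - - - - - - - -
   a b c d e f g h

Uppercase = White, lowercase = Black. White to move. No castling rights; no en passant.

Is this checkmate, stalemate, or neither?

White to move; white king on f7.
In check: yes, from the black rook on f5.
King squares — e6: available; f6: attacked by Rf5; g6: available; e7: available; g7: available; e8: available; f8: attacked by Rf5; g8: available.
Legal moves for White: Kg8, Ke8, Kg7, Ke7, Kg6, Ke6, Nf6.
White is in check but has 7 legal moves → neither.

neither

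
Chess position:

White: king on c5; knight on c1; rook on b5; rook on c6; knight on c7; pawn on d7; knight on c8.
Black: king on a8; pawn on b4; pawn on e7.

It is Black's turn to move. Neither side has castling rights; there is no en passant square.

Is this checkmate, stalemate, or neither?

checkmate

Black to move; black king on a8.
In check: yes, from the white knight on c7.
King squares — a7: attacked by Nc8; b7: attacked by Rb5; b8: attacked by Rb5.
Legal moves for Black: none.
In check with no legal moves → checkmate.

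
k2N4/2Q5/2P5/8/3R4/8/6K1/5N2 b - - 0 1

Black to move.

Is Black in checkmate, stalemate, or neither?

Black to move; black king on a8.
In check: no.
King squares — a7: attacked by Qc7; b7: attacked by Pc6; b8: attacked by Qc7.
Legal moves for Black: none.
Not in check and no legal moves → stalemate.

stalemate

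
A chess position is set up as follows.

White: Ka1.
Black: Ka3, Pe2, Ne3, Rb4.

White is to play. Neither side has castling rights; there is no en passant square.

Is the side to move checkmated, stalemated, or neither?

White to move; white king on a1.
In check: no.
King squares — b1: attacked by Rb4; a2: attacked by Ka3; b2: attacked by Ka3.
Legal moves for White: none.
Not in check and no legal moves → stalemate.

stalemate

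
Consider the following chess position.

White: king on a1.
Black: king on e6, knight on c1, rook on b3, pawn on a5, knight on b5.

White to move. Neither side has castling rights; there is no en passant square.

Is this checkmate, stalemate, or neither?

stalemate

White to move; white king on a1.
In check: no.
King squares — b1: attacked by Rb3; a2: attacked by Nc1; b2: attacked by Rb3.
Legal moves for White: none.
Not in check and no legal moves → stalemate.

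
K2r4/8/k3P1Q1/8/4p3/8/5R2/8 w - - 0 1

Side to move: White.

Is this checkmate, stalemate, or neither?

White to move; white king on a8.
In check: yes, from the black rook on d8.
King squares — a7: attacked by Ka6; b7: attacked by Ka6; b8: attacked by Rd8.
Legal moves for White: none.
In check with no legal moves → checkmate.

checkmate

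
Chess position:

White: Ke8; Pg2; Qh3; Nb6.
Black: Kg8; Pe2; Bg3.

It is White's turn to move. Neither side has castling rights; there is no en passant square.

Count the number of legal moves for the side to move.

White to move; king on e8.
In check: no.
Legal moves: Kd8, Ke7, Kd7, Nc8, Na8, Nd7, Nd5, Nc4, Na4, Qh8+, Qc8, Qh7+, Qd7, Qh6, Qe6+, Qh5, Qf5, Qh4, Qg4+, Qxg3+, Qh2, Qh1.
Count: 22.

22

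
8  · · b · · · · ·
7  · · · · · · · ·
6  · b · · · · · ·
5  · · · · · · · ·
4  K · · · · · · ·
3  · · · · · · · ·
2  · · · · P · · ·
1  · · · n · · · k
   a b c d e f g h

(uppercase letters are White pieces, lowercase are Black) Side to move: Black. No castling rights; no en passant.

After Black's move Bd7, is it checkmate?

After Bd7: white king on a4; in check: yes, from the black bishop on d7.
White has 3 legal replies: Kb4, Kb3, Ka3.
In check but a legal move exists → not checkmate.

no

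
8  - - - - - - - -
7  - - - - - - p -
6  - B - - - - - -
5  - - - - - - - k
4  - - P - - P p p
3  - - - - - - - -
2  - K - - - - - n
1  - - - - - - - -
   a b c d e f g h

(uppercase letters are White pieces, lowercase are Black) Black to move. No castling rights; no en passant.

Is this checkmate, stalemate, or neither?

Black to move; black king on h5.
In check: no.
Legal moves for Black: Kh6, Kg6, Nf3, Nf1, g6, h3, g3, g5.
Black has 8 legal moves and is not in check → neither.

neither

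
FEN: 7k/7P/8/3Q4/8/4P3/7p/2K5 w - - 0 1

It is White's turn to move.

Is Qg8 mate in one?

yes

After Qg8: black king on h8; in check: yes, from the white queen on g8.
King squares — g7: attacked by Qg8; h7: attacked by Qg8; g8: attacked by Ph7.
Black has no legal moves → checkmate.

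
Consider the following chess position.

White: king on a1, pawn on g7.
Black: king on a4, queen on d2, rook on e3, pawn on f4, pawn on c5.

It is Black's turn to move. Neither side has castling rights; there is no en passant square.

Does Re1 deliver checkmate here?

After Re1: white king on a1; in check: yes, from the black rook on e1.
King squares — b1: attacked by Re1; a2: attacked by Qd2; b2: attacked by Qd2.
White has no legal moves → checkmate.

yes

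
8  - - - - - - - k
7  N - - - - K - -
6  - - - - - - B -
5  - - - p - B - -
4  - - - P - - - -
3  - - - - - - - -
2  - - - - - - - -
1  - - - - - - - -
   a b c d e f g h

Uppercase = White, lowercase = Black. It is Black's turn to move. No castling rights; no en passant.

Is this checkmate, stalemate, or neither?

stalemate

Black to move; black king on h8.
In check: no.
King squares — g7: attacked by Kf7; h7: attacked by Bg6; g8: attacked by Kf7.
Legal moves for Black: none.
Not in check and no legal moves → stalemate.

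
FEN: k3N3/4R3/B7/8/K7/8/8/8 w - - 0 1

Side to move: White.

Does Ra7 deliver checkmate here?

no

After Ra7: black king on a8; in check: yes, from the white rook on a7.
Black has 2 legal replies: Kb8, Kxa7.
In check but a legal move exists → not checkmate.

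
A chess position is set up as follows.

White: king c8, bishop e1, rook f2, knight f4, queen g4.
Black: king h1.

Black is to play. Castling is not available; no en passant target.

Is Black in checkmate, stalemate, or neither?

Black to move; black king on h1.
In check: no.
King squares — g1: attacked by Qg4; g2: attacked by Rf2; h2: attacked by Rf2.
Legal moves for Black: none.
Not in check and no legal moves → stalemate.

stalemate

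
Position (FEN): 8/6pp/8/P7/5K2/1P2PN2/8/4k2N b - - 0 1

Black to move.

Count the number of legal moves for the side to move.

Black to move; king on e1.
In check: yes, from the white knight on f3.
Legal moves: Ke2, Kf1, Kd1.
Count: 3.

3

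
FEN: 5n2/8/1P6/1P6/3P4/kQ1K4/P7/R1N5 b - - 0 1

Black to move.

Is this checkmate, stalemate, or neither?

checkmate

Black to move; black king on a3.
In check: yes, from the white queen on b3.
King squares — a2: attacked by Ra1; b2: attacked by Qb3; b3: attacked by Nc1; a4: attacked by Qb3; b4: attacked by Qb3.
Legal moves for Black: none.
In check with no legal moves → checkmate.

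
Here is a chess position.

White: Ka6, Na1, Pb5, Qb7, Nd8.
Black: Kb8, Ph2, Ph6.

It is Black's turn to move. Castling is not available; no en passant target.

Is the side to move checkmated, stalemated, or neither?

checkmate

Black to move; black king on b8.
In check: yes, from the white queen on b7.
King squares — a7: attacked by Ka6; b7: attacked by Ka6; c7: attacked by Qb7; a8: attacked by Qb7; c8: attacked by Qb7.
Legal moves for Black: none.
In check with no legal moves → checkmate.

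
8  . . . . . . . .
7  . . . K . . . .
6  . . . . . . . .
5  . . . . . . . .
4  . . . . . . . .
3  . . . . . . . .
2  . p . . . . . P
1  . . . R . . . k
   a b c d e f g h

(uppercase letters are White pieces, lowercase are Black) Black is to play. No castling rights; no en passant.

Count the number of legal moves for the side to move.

Black to move; king on h1.
In check: yes, from the white rook on d1.
Legal moves: Kxh2, Kg2.
Count: 2.

2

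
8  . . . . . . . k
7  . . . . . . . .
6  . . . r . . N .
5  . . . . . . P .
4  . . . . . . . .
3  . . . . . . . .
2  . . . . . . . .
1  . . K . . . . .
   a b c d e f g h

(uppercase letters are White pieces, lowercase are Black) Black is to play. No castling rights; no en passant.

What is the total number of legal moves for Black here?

4

Black to move; king on h8.
In check: yes, from the white knight on g6.
Legal moves: Kg8, Kh7, Kg7, Rxg6.
Count: 4.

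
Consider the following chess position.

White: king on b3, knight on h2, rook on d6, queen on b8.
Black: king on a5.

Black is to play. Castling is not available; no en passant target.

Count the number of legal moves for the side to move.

Black to move; king on a5.
In check: no.
Legal moves: none.
Count: 0.

0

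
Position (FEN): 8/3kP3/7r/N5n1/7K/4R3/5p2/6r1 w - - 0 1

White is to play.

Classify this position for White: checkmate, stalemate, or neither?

White to move; white king on h4.
In check: yes, from the black rook on h6.
King squares — g3: attacked by Rg1; h3: attacked by Ng5; g4: attacked by Rg1; g5: attacked by Rg1; h5: attacked by Rh6.
Legal moves for White: none.
In check with no legal moves → checkmate.

checkmate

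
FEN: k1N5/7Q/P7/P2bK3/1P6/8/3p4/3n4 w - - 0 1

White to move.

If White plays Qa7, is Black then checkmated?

After Qa7: black king on a8; in check: yes, from the white queen on a7.
King squares — a7: attacked by Nc8; b7: attacked by Pa6; b8: attacked by Qa7.
Black has no legal moves → checkmate.

yes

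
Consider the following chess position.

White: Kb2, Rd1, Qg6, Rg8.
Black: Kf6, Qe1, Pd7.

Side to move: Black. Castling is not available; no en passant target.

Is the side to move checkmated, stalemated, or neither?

neither

Black to move; black king on f6.
In check: yes, from the white queen on g6.
King squares — e5: available; f5: attacked by Qg6; g5: attacked by Qg6; e6: attacked by Qg6; g6: attacked by Rg8; e7: available; f7: attacked by Qg6; g7: attacked by Qg6.
Legal moves for Black: Ke7, Ke5.
Black is in check but has 2 legal moves → neither.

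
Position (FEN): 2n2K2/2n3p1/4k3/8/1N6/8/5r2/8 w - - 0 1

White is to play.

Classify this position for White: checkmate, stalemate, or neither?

neither

White to move; white king on f8.
In check: yes, from the black rook on f2.
King squares — e7: attacked by Ke6; f7: attacked by Rf2; g7: available; e8: attacked by Nc7; g8: available.
Legal moves for White: Kg8, Kxg7.
White is in check but has 2 legal moves → neither.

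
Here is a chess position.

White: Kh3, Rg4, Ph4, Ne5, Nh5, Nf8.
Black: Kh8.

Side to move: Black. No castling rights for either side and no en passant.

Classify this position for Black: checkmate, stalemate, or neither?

Black to move; black king on h8.
In check: no.
King squares — g7: attacked by Rg4; h7: attacked by Nf8; g8: attacked by Rg4.
Legal moves for Black: none.
Not in check and no legal moves → stalemate.

stalemate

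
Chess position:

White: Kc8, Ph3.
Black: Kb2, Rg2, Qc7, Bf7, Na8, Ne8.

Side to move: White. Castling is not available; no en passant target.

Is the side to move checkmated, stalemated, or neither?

checkmate

White to move; white king on c8.
In check: yes, from the black queen on c7.
King squares — b7: attacked by Qc7; c7: attacked by Na8; d7: attacked by Qc7; b8: attacked by Qc7; d8: attacked by Qc7.
Legal moves for White: none.
In check with no legal moves → checkmate.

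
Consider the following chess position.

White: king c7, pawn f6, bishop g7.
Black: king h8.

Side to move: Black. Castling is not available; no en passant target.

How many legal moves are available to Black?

Black to move; king on h8.
In check: yes, from the white bishop on g7.
Legal moves: Kg8, Kh7.
Count: 2.

2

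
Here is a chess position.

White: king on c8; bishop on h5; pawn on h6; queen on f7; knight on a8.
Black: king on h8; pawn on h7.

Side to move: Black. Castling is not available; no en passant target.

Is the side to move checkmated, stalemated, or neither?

Black to move; black king on h8.
In check: no.
King squares — g7: attacked by Ph6; h7: own pawn; g8: attacked by Qf7.
Legal moves for Black: none.
Not in check and no legal moves → stalemate.

stalemate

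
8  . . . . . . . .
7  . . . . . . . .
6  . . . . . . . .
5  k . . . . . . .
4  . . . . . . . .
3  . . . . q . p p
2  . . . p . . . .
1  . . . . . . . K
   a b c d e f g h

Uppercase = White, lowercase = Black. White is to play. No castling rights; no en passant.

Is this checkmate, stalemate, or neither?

White to move; white king on h1.
In check: no.
King squares — g1: attacked by Qe3; g2: attacked by Ph3; h2: attacked by Pg3.
Legal moves for White: none.
Not in check and no legal moves → stalemate.

stalemate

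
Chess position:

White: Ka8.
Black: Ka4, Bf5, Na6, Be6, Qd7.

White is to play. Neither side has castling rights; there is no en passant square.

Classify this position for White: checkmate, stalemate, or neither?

White to move; white king on a8.
In check: no.
King squares — a7: attacked by Qd7; b7: attacked by Qd7; b8: attacked by Na6.
Legal moves for White: none.
Not in check and no legal moves → stalemate.

stalemate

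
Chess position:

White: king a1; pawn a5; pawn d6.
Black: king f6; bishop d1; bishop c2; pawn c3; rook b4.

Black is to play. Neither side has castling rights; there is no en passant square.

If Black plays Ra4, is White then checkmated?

After Ra4: white king on a1; in check: yes, from the black rook on a4.
King squares — b1: attacked by Bc2; a2: attacked by Ra4; b2: attacked by Pc3.
White has no legal moves → checkmate.

yes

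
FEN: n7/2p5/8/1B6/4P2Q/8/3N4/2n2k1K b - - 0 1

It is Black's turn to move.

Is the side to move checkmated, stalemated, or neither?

checkmate

Black to move; black king on f1.
In check: yes, from the white knight on d2 and the white bishop on b5.
King squares — e1: attacked by Qh4; g1: attacked by Kh1; e2: attacked by Bb5; f2: attacked by Qh4; g2: attacked by Kh1.
Legal moves for Black: none.
In check with no legal moves → checkmate.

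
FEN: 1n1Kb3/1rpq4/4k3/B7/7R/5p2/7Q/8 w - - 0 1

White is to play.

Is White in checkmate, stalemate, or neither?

checkmate

White to move; white king on d8.
In check: yes, from the black queen on d7.
King squares — c7: attacked by Rb7; d7: attacked by Ke6; e7: attacked by Ke6; c8: attacked by Qd7; e8: attacked by Qd7.
Legal moves for White: none.
In check with no legal moves → checkmate.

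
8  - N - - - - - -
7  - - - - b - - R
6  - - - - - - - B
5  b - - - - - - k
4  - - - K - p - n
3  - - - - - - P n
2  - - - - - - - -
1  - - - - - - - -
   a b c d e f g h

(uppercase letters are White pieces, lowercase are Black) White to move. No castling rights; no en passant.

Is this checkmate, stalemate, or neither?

White to move; white king on d4.
In check: no.
Legal moves for White include: Nd7, Nc6, Na6, Rh8, Rg7, Rf7, Rxe7, Bf8+, Bg7+, Bg5+, Bxf4+, Ke5, Kd5, Ke4, Kc4, Kd3, gxh4, gxf4, ... (list truncated; more exist).
White has legal moves and is not in check → neither.

neither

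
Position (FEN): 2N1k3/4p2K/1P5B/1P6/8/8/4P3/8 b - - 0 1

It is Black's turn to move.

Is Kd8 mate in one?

no

After Kd8: white king on h7; in check: no.
White is not in check, so this cannot be checkmate.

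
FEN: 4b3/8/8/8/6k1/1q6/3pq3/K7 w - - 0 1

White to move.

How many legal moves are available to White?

0

White to move; king on a1.
In check: no.
Legal moves: none.
Count: 0.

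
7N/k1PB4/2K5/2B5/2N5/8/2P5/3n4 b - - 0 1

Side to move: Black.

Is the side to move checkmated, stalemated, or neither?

Black to move; black king on a7.
In check: yes, from the white bishop on c5.
Legal moves for Black: Ka8, Ka6.
Black is in check but has 2 legal moves → neither.

neither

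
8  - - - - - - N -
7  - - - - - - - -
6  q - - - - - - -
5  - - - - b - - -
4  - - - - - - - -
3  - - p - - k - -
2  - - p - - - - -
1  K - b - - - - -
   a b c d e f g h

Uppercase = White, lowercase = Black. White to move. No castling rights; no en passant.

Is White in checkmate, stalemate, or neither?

White to move; white king on a1.
In check: yes, from the black queen on a6.
King squares — b1: attacked by Pc2; a2: attacked by Qa6; b2: attacked by Bc1.
Legal moves for White: none.
In check with no legal moves → checkmate.

checkmate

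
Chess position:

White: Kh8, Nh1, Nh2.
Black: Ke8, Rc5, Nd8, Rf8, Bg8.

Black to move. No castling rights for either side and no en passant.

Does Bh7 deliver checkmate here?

no

After Bh7: white king on h8; in check: yes, from the black rook on f8.
White has 2 legal replies: Kxh7, Kg7.
In check but a legal move exists → not checkmate.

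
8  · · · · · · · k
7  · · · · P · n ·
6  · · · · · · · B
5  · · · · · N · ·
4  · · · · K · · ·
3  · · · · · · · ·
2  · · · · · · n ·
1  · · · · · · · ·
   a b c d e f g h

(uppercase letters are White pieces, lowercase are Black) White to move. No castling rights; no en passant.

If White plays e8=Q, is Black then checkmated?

no

After e8=Q: black king on h8; in check: yes, from the white queen on e8.
Black has 2 legal replies: Kh7, Nxe8.
In check but a legal move exists → not checkmate.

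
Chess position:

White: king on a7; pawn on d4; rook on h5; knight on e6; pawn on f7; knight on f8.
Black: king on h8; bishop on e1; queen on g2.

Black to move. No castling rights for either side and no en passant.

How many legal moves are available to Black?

0

Black to move; king on h8.
In check: yes, from the white rook on h5.
Legal moves: none.
Count: 0.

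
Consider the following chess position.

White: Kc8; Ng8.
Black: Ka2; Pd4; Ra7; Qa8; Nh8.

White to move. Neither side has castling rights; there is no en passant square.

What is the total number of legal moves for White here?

White to move; king on c8.
In check: yes, from the black queen on a8.
Legal moves: none.
Count: 0.

0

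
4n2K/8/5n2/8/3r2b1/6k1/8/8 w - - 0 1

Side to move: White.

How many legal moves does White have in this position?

0

White to move; king on h8.
In check: no.
Legal moves: none.
Count: 0.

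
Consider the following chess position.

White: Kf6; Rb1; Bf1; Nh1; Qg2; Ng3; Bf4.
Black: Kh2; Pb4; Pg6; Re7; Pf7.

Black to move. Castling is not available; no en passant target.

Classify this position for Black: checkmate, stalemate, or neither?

Black to move; black king on h2.
In check: yes, from the white queen on g2.
King squares — g1: attacked by Qg2; h1: attacked by Qg2; g2: attacked by Bf1; g3: attacked by Nh1; h3: attacked by Qg2.
Legal moves for Black: none.
In check with no legal moves → checkmate.

checkmate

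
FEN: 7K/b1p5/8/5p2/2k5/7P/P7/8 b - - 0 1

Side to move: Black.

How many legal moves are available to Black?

Black to move; king on c4.
In check: no.
Legal moves: Bb8, Bb6, Bc5, Bd4+, Be3, Bf2, Bg1, Kd5, Kc5, Kb5, Kd4, Kb4, Kd3, Kc3, c6, f4, c5.
Count: 17.

17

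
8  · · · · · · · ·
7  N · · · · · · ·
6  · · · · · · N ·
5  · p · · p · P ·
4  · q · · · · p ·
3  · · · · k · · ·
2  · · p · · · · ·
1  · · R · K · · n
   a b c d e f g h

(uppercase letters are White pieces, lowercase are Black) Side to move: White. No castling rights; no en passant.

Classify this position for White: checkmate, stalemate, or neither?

White to move; white king on e1.
In check: yes, from the black queen on b4.
Legal moves for White: Kf1.
White is in check but has 1 legal move → neither.

neither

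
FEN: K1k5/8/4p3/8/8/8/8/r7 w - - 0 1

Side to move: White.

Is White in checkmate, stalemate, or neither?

checkmate

White to move; white king on a8.
In check: yes, from the black rook on a1.
King squares — a7: attacked by Ra1; b7: attacked by Kc8; b8: attacked by Kc8.
Legal moves for White: none.
In check with no legal moves → checkmate.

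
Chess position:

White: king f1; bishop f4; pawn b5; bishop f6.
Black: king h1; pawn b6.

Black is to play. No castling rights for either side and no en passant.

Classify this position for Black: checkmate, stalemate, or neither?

Black to move; black king on h1.
In check: no.
King squares — g1: attacked by Kf1; g2: attacked by Kf1; h2: attacked by Bf4.
Legal moves for Black: none.
Not in check and no legal moves → stalemate.

stalemate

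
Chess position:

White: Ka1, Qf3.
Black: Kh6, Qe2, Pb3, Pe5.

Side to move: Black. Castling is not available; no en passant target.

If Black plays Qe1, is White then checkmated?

After Qe1: white king on a1; in check: yes, from the black queen on e1.
White has 2 legal replies: Kb2, Qd1.
In check but a legal move exists → not checkmate.

no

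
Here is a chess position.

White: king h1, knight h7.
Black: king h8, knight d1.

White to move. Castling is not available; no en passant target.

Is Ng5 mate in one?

no

After Ng5: black king on h8; in check: no.
Black is not in check, so this cannot be checkmate.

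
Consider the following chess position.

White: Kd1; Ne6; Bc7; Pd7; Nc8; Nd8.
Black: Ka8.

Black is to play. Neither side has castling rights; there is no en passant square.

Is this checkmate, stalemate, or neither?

Black to move; black king on a8.
In check: no.
King squares — a7: attacked by Nc8; b7: attacked by Nd8; b8: attacked by Bc7.
Legal moves for Black: none.
Not in check and no legal moves → stalemate.

stalemate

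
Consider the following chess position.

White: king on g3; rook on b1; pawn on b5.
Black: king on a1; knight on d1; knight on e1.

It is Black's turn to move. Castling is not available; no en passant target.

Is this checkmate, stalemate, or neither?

Black to move; black king on a1.
In check: yes, from the white rook on b1.
Legal moves for Black: Ka2, Kxb1.
Black is in check but has 2 legal moves → neither.

neither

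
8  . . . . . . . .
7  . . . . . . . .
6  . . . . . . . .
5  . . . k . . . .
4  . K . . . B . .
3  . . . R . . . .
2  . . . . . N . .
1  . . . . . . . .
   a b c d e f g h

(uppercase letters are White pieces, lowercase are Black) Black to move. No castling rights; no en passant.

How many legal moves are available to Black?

Black to move; king on d5.
In check: yes, from the white rook on d3.
Legal moves: Ke6, Kc6.
Count: 2.

2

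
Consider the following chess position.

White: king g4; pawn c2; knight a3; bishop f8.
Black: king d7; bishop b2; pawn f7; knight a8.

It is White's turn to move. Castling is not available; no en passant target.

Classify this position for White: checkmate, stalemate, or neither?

White to move; white king on g4.
In check: no.
Legal moves for White include: Bg7, Be7, Bh6, Bd6, Bc5, Bb4, Kh5, Kg5, Kf5, Kh4, Kf4, Kh3, Kg3, Kf3, Nb5, Nc4, Nb1, c3, ... (list truncated; more exist).
White has legal moves and is not in check → neither.

neither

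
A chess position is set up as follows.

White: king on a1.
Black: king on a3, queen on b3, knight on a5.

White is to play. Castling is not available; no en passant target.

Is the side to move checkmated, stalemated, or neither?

White to move; white king on a1.
In check: no.
King squares — b1: attacked by Qb3; a2: attacked by Ka3; b2: attacked by Ka3.
Legal moves for White: none.
Not in check and no legal moves → stalemate.

stalemate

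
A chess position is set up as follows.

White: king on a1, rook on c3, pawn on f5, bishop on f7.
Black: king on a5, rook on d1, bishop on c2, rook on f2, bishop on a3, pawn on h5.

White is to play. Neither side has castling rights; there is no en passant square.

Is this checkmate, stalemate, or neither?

neither

White to move; white king on a1.
In check: yes, from the black rook on d1.
King squares — b1: attacked by Rd1; a2: available; b2: attacked by Ba3.
Legal moves for White: Ka2.
White is in check but has 1 legal move → neither.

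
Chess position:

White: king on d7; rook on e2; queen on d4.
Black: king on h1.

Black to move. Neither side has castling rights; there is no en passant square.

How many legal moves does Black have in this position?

Black to move; king on h1.
In check: no.
Legal moves: none.
Count: 0.

0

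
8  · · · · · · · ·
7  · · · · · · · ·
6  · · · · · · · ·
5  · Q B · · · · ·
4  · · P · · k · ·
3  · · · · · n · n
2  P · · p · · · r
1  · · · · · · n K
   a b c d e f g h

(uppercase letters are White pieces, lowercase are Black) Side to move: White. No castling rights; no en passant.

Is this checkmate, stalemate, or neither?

checkmate

White to move; white king on h1.
In check: yes, from the black rook on h2.
King squares — g1: attacked by Nf3; g2: attacked by Rh2; h2: attacked by Nf3.
Legal moves for White: none.
In check with no legal moves → checkmate.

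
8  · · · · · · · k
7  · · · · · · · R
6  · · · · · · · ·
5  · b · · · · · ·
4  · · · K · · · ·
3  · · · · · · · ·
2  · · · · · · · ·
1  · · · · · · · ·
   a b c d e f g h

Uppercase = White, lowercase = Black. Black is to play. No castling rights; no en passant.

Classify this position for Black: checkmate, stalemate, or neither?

neither

Black to move; black king on h8.
In check: yes, from the white rook on h7.
Legal moves for Black: Kg8, Kxh7.
Black is in check but has 2 legal moves → neither.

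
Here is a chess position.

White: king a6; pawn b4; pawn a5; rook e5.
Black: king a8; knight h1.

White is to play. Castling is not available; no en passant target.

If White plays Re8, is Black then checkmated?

After Re8: black king on a8; in check: yes, from the white rook on e8.
King squares — a7: attacked by Ka6; b7: attacked by Ka6; b8: attacked by Re8.
Black has no legal moves → checkmate.

yes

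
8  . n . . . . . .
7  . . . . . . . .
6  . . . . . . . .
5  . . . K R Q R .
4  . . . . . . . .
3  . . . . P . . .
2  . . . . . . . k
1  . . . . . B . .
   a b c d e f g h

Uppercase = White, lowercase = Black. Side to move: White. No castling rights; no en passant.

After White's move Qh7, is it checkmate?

After Qh7: black king on h2; in check: yes, from the white queen on h7.
King squares — g1: attacked by Rg5; h1: attacked by Qh7; g2: attacked by Bf1; g3: attacked by Rg5; h3: attacked by Bf1.
Black has no legal moves → checkmate.

yes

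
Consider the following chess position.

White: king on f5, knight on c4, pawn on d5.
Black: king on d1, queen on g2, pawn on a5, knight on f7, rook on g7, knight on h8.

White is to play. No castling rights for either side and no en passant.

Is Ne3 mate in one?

no

After Ne3: black king on d1; in check: yes, from the white knight on e3.
Black has 4 legal replies: Ke2, Kd2, Ke1, Kc1.
In check but a legal move exists → not checkmate.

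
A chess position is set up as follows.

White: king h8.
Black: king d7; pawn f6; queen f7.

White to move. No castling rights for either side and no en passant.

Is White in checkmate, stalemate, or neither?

White to move; white king on h8.
In check: no.
King squares — g7: attacked by Qf7; h7: attacked by Qf7; g8: attacked by Qf7.
Legal moves for White: none.
Not in check and no legal moves → stalemate.

stalemate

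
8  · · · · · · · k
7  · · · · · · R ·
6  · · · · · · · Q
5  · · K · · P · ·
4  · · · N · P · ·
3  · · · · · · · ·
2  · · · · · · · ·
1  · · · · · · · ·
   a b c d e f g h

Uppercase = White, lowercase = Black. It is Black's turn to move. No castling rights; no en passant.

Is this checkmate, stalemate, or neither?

Black to move; black king on h8.
In check: yes, from the white queen on h6.
King squares — g7: attacked by Qh6; h7: attacked by Qh6; g8: attacked by Rg7.
Legal moves for Black: none.
In check with no legal moves → checkmate.

checkmate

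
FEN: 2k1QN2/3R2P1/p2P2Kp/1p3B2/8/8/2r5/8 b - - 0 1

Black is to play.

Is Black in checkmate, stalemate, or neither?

Black to move; black king on c8.
In check: yes, from the white queen on e8.
King squares — b7: attacked by Rd7; c7: attacked by Pd6; d7: attacked by Bf5; b8: attacked by Qe8; d8: attacked by Rd7.
Legal moves for Black: none.
In check with no legal moves → checkmate.

checkmate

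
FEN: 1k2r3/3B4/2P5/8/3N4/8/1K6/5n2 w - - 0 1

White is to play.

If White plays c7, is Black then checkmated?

After c7: black king on b8; in check: yes, from the white pawn on c7.
Black has 4 legal replies: Ka8, Kxc7, Kb7, Ka7.
In check but a legal move exists → not checkmate.

no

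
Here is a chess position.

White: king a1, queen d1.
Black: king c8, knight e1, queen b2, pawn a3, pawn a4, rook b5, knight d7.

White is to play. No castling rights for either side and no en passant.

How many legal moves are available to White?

0

White to move; king on a1.
In check: yes, from the black queen on b2.
Legal moves: none.
Count: 0.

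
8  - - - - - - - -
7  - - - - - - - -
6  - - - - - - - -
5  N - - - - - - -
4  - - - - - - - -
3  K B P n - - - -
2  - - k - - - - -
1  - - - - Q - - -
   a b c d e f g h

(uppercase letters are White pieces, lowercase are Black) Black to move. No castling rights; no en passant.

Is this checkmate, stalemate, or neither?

checkmate

Black to move; black king on c2.
In check: yes, from the white bishop on b3.
King squares — b1: attacked by Qe1; c1: attacked by Qe1; d1: attacked by Qe1; b2: attacked by Ka3; d2: attacked by Qe1; b3: attacked by Ka3; c3: attacked by Qe1; d3: own knight.
Legal moves for Black: none.
In check with no legal moves → checkmate.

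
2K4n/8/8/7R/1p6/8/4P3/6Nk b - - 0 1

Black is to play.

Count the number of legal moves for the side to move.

2

Black to move; king on h1.
In check: yes, from the white rook on h5.
Legal moves: Kg2, Kxg1.
Count: 2.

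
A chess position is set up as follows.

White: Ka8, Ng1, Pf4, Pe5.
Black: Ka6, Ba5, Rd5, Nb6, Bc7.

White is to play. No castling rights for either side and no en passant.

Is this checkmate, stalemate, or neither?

White to move; white king on a8.
In check: yes, from the black knight on b6.
King squares — a7: attacked by Ka6; b7: attacked by Ka6; b8: attacked by Bc7.
Legal moves for White: none.
In check with no legal moves → checkmate.

checkmate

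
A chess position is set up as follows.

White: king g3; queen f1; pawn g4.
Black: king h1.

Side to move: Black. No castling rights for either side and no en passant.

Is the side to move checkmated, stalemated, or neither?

checkmate

Black to move; black king on h1.
In check: yes, from the white queen on f1.
King squares — g1: attacked by Qf1; g2: attacked by Qf1; h2: attacked by Kg3.
Legal moves for Black: none.
In check with no legal moves → checkmate.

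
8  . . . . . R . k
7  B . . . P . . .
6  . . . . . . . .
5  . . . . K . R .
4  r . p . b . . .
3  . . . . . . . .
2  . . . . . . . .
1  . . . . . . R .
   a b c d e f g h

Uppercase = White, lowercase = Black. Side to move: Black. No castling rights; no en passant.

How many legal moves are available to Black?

Black to move; king on h8.
In check: yes, from the white rook on f8.
Legal moves: Kh7.
Count: 1.

1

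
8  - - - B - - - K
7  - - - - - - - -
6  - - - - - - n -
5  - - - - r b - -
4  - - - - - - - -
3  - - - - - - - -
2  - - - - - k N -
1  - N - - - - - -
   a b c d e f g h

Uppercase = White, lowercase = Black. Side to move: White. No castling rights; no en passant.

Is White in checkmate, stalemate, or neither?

neither

White to move; white king on h8.
In check: yes, from the black knight on g6.
Legal moves for White: Kg8, Kh7, Kg7.
White is in check but has 3 legal moves → neither.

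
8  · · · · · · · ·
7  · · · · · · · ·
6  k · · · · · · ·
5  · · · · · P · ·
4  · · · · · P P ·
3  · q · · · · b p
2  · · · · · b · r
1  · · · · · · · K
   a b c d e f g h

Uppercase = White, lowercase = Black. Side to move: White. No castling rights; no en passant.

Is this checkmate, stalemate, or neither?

checkmate

White to move; white king on h1.
In check: yes, from the black rook on h2.
King squares — g1: attacked by Bf2; g2: attacked by Rh2; h2: attacked by Bg3.
Legal moves for White: none.
In check with no legal moves → checkmate.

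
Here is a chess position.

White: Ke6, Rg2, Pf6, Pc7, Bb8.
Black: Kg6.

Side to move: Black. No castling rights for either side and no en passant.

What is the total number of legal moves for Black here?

3

Black to move; king on g6.
In check: yes, from the white rook on g2.
Legal moves: Kh7, Kh6, Kh5.
Count: 3.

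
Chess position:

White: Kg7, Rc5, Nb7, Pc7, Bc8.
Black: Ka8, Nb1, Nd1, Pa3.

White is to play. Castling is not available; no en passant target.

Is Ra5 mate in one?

After Ra5: black king on a8; in check: yes, from the white rook on a5.
King squares — a7: attacked by Ra5; b7: attacked by Bc8; b8: attacked by Pc7.
Black has no legal moves → checkmate.

yes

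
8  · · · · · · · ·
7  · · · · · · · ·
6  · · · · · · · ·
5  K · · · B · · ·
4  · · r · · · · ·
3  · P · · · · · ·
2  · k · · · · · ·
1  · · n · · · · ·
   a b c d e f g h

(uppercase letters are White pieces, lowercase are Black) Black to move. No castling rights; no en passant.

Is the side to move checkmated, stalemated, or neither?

Black to move; black king on b2.
In check: yes, from the white bishop on e5.
Legal moves for Black: Kxb3, Ka3, Kc2, Ka2, Kb1, Rd4, Rc3.
Black is in check but has 7 legal moves → neither.

neither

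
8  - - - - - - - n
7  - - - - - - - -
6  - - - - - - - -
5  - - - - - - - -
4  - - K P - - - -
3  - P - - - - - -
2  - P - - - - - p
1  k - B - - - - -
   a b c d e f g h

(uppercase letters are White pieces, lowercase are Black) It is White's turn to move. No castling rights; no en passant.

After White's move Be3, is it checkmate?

no

After Be3: black king on a1; in check: no.
Black is not in check, so this cannot be checkmate.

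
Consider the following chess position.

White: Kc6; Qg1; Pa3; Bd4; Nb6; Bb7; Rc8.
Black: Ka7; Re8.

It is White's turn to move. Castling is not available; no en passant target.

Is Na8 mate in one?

yes

After Na8: black king on a7; in check: yes, from the white bishop on d4.
King squares — a6: attacked by Bb7; b6: attacked by Bd4; b7: attacked by Kc6; a8: attacked by Bb7; b8: attacked by Rc8.
Black has no legal moves → checkmate.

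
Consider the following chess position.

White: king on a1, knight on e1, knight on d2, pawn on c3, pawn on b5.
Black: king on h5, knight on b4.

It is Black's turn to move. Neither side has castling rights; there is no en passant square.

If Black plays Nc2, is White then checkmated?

no

After Nc2: white king on a1; in check: yes, from the black knight on c2.
White has 4 legal replies: Kb2, Ka2, Kb1, Nxc2.
In check but a legal move exists → not checkmate.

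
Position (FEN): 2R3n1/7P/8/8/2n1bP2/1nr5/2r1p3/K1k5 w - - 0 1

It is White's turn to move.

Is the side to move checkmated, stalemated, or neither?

White to move; white king on a1.
In check: yes, from the black knight on b3.
King squares — b1: attacked by Kc1; a2: attacked by Rc2; b2: attacked by Kc1.
Legal moves for White: none.
In check with no legal moves → checkmate.

checkmate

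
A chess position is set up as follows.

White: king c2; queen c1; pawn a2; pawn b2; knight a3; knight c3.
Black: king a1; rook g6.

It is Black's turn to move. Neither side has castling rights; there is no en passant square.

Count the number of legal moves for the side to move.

Black to move; king on a1.
In check: yes, from the white queen on c1.
Legal moves: none.
Count: 0.

0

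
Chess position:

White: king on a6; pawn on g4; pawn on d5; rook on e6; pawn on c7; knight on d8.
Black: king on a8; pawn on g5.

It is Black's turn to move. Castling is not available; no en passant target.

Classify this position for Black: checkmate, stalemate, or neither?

stalemate

Black to move; black king on a8.
In check: no.
King squares — a7: attacked by Ka6; b7: attacked by Ka6; b8: attacked by Pc7.
Legal moves for Black: none.
Not in check and no legal moves → stalemate.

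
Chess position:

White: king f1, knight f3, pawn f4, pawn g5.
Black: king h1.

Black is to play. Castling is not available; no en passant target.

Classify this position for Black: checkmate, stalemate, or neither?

Black to move; black king on h1.
In check: no.
King squares — g1: attacked by Kf1; g2: attacked by Kf1; h2: attacked by Nf3.
Legal moves for Black: none.
Not in check and no legal moves → stalemate.

stalemate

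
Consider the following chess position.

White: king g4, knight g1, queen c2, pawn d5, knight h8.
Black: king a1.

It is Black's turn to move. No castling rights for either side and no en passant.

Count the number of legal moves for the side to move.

Black to move; king on a1.
In check: no.
Legal moves: none.
Count: 0.

0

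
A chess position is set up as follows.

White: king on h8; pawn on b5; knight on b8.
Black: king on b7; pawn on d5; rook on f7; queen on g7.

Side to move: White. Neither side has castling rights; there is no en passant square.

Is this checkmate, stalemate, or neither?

checkmate

White to move; white king on h8.
In check: yes, from the black queen on g7.
King squares — g7: attacked by Rf7; h7: attacked by Qg7; g8: attacked by Qg7.
Legal moves for White: none.
In check with no legal moves → checkmate.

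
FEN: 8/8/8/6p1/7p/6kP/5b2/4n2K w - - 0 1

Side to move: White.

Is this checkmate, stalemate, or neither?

stalemate

White to move; white king on h1.
In check: no.
King squares — g1: attacked by Bf2; g2: attacked by Ne1; h2: attacked by Kg3.
Legal moves for White: none.
Not in check and no legal moves → stalemate.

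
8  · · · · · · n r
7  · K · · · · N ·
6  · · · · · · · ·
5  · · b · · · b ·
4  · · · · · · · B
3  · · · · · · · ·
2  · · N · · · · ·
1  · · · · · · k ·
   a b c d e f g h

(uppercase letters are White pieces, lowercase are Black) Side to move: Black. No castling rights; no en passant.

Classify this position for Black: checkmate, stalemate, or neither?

neither

Black to move; black king on g1.
In check: no.
Legal moves for Black include: Rh7, Rh6, Rh5, Rxh4, Ne7, Nh6, Nf6, Bd8, Bge7, Bh6, Bf6, Bxh4, Bf4, Bge3, Bd2, Bc1, Bf8, Bce7, ... (list truncated; more exist).
Black has legal moves and is not in check → neither.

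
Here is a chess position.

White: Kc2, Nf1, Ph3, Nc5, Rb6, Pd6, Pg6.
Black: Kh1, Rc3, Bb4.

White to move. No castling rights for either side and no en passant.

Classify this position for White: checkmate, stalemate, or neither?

White to move; white king on c2.
In check: yes, from the black rook on c3.
Legal moves for White: Kd2, Kb2, Kd1, Kb1.
White is in check but has 4 legal moves → neither.

neither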